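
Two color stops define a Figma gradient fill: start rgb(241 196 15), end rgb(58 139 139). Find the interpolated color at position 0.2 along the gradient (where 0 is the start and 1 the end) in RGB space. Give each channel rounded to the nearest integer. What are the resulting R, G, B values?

(204, 185, 40)

R = 241 + 0.2 × (58 − 241) = 241 + 0.2 × -183 = 204.4 → 204
G = 196 + 0.2 × (139 − 196) = 196 + 0.2 × -57 = 184.6 → 185
B = 15 + 0.2 × (139 − 15) = 15 + 0.2 × 124 = 39.8 → 40
So the blended color is (204, 185, 40), about #ccb928.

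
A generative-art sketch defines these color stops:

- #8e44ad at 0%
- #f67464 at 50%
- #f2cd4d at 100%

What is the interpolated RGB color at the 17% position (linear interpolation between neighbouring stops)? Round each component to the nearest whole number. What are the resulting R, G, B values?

17% lies between the 0% and 50% stops, so the local fraction is t = (17 − 0)/(50 − 0) = 17/50 ≈ 0.34.
#8e44ad → (142, 68, 173); #f67464 → (246, 116, 100).
R = 142 + 0.34 × (246 − 142) = 177.36 → 177
G = 68 + 0.34 × (116 − 68) = 84.32 → 84
B = 173 + 0.34 × (100 − 173) = 148.18 → 148

(177, 84, 148)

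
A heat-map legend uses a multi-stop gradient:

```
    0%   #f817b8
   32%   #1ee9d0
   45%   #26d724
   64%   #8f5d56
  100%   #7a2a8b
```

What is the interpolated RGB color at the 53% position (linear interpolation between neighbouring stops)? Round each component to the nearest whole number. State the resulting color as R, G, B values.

53% lies between the 45% and 64% stops, so the local fraction is t = (53 − 45)/(64 − 45) = 8/19 ≈ 0.4211.
#26d724 → (38, 215, 36); #8f5d56 → (143, 93, 86).
R = 38 + 0.4211 × (143 − 38) = 82.215 → 82
G = 215 + 0.4211 × (93 − 215) = 163.626 → 164
B = 36 + 0.4211 × (86 − 36) = 57.055 → 57

(82, 164, 57)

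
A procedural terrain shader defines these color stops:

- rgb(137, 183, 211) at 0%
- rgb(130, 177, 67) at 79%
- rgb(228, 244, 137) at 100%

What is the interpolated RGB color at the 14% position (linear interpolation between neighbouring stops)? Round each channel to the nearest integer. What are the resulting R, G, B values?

(136, 182, 185)

14% lies between the 0% and 79% stops, so the local fraction is t = (14 − 0)/(79 − 0) = 14/79 ≈ 0.1772.
R = 137 + 0.1772 × (130 − 137) = 135.76 → 136
G = 183 + 0.1772 × (177 − 183) = 181.937 → 182
B = 211 + 0.1772 × (67 − 211) = 185.483 → 185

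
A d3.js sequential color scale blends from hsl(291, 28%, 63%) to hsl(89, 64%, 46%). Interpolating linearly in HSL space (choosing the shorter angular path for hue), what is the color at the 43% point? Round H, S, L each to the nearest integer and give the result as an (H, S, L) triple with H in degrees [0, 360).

(359, 43, 56)

Hue: 89 − 291 = -202°, but |-202| > 180 so the shorter arc goes the other way: Δh = -202 + 360 = 158°.
H = 291 + 0.43 × (158) = 358.94 → 359°
S = 28 + 0.43 × (64 − 28) = 43.48 → 43%
L = 63 + 0.43 × (46 − 63) = 55.69 → 56%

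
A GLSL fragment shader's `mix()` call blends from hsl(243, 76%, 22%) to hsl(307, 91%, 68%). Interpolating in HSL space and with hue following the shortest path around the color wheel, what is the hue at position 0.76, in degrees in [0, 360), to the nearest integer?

292

Hue arc: Δh = 307 − 243 = 64° (|Δh| ≤ 180, already the shorter path).
H = 243 + 0.76 × (64) = 291.64 → 292°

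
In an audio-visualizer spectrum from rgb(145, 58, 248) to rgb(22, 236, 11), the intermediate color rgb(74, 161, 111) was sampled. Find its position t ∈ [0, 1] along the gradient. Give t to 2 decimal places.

0.58

Invert the lerp on the B channel (largest span, 237): t = (111 − 248) / (11 − 248) = -137/-237 = 0.57806.
Check on R: (74 − 145)/(22 − 145) = 0.5772 ✓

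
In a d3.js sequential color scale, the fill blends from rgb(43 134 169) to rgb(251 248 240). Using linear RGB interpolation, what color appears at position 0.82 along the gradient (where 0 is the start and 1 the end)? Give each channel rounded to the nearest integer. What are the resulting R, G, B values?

(214, 227, 227)

R = 43 + 0.82 × (251 − 43) = 43 + 0.82 × 208 = 213.56 → 214
G = 134 + 0.82 × (248 − 134) = 134 + 0.82 × 114 = 227.48 → 227
B = 169 + 0.82 × (240 − 169) = 169 + 0.82 × 71 = 227.22 → 227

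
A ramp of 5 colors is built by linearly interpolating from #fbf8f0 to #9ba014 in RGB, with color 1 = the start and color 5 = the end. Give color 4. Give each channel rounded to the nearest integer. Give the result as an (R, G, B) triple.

With 5 swatches and endpoints inclusive, swatch 4 sits at t = (4 − 1)/(5 − 1) = 3/4 ≈ 0.75.
#fbf8f0 → (251, 248, 240); #9ba014 → (155, 160, 20).
R = 251 + 0.75 × (155 − 251) = 179 → 179
G = 248 + 0.75 × (160 − 248) = 182 → 182
B = 240 + 0.75 × (20 − 240) = 75 → 75

(179, 182, 75)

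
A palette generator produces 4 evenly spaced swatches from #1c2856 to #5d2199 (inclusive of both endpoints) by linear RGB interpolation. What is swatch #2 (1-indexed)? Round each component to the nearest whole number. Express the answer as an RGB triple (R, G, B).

With 4 swatches and endpoints inclusive, swatch 2 sits at t = (2 − 1)/(4 − 1) = 1/3 ≈ 0.3333.
#1c2856 → (28, 40, 86); #5d2199 → (93, 33, 153).
R = 28 + 0.3333 × (93 − 28) = 49.665 → 50
G = 40 + 0.3333 × (33 − 40) = 37.667 → 38
B = 86 + 0.3333 × (153 − 86) = 108.331 → 108

(50, 38, 108)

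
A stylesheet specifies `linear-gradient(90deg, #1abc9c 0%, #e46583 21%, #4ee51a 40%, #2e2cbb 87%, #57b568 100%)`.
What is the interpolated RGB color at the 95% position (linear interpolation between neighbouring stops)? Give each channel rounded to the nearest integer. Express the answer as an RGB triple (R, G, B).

(71, 128, 136)

95% lies between the 87% and 100% stops, so the local fraction is t = (95 − 87)/(100 − 87) = 8/13 ≈ 0.6154.
#2e2cbb → (46, 44, 187); #57b568 → (87, 181, 104).
R = 46 + 0.6154 × (87 − 46) = 71.231 → 71
G = 44 + 0.6154 × (181 − 44) = 128.31 → 128
B = 187 + 0.6154 × (104 − 187) = 135.922 → 136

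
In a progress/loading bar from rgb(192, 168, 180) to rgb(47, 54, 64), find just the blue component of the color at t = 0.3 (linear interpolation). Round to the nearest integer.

145

B = 180 + 0.3 × (64 − 180) = 145.2 → 145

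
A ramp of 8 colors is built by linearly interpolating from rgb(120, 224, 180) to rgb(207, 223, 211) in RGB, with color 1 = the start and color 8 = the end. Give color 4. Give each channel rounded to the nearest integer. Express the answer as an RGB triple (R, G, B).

With 8 swatches and endpoints inclusive, swatch 4 sits at t = (4 − 1)/(8 − 1) = 3/7 ≈ 0.4286.
R = 120 + 0.4286 × (207 − 120) = 157.288 → 157
G = 224 + 0.4286 × (223 − 224) = 223.571 → 224
B = 180 + 0.4286 × (211 − 180) = 193.287 → 193

(157, 224, 193)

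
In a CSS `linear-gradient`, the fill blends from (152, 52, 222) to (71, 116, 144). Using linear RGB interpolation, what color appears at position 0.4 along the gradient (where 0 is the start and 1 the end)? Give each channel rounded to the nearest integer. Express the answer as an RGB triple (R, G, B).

(120, 78, 191)

R = 152 + 0.4 × (71 − 152) = 152 + 0.4 × -81 = 119.6 → 120
G = 52 + 0.4 × (116 − 52) = 52 + 0.4 × 64 = 77.6 → 78
B = 222 + 0.4 × (144 − 222) = 222 + 0.4 × -78 = 190.8 → 191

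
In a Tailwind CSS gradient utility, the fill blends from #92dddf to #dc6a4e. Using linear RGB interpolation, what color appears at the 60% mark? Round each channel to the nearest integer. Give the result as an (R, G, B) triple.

(190, 152, 136)

#92dddf → (146, 221, 223); #dc6a4e → (220, 106, 78).
60% corresponds to t = 0.6.
R = 146 + 0.6 × (220 − 146) = 146 + 0.6 × 74 = 190.4 → 190
G = 221 + 0.6 × (106 − 221) = 221 + 0.6 × -115 = 152 → 152
B = 223 + 0.6 × (78 − 223) = 223 + 0.6 × -145 = 136 → 136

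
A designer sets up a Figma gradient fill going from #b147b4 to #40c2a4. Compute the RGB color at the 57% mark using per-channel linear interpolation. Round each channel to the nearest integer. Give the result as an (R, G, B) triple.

(113, 141, 171)

#b147b4 → (177, 71, 180); #40c2a4 → (64, 194, 164).
57% corresponds to t = 0.57.
R = 177 + 0.57 × (64 − 177) = 177 + 0.57 × -113 = 112.59 → 113
G = 71 + 0.57 × (194 − 71) = 71 + 0.57 × 123 = 141.11 → 141
B = 180 + 0.57 × (164 − 180) = 180 + 0.57 × -16 = 170.88 → 171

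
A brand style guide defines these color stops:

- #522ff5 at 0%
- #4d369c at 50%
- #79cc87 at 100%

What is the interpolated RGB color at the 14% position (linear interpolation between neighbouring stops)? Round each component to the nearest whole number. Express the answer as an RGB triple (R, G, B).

14% lies between the 0% and 50% stops, so the local fraction is t = (14 − 0)/(50 − 0) = 14/50 ≈ 0.28.
#522ff5 → (82, 47, 245); #4d369c → (77, 54, 156).
R = 82 + 0.28 × (77 − 82) = 80.6 → 81
G = 47 + 0.28 × (54 − 47) = 48.96 → 49
B = 245 + 0.28 × (156 − 245) = 220.08 → 220

(81, 49, 220)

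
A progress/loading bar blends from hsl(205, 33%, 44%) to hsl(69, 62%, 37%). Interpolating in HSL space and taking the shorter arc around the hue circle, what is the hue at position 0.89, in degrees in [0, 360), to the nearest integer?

84

Hue arc: Δh = 69 − 205 = -136° (|Δh| ≤ 180, already the shorter path).
H = 205 + 0.89 × (-136) = 83.96 → 84°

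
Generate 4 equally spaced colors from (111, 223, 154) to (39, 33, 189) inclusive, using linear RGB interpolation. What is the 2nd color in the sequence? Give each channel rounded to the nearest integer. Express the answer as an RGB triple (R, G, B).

(87, 160, 166)

With 4 swatches and endpoints inclusive, swatch 2 sits at t = (2 − 1)/(4 − 1) = 1/3 ≈ 0.3333.
R = 111 + 0.3333 × (39 − 111) = 87.002 → 87
G = 223 + 0.3333 × (33 − 223) = 159.673 → 160
B = 154 + 0.3333 × (189 − 154) = 165.666 → 166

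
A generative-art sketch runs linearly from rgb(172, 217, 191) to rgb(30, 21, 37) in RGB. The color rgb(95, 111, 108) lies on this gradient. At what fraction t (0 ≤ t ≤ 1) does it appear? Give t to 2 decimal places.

0.54

Invert the lerp on the G channel (largest span, 196): t = (111 − 217) / (21 − 217) = -106/-196 = 0.54082.
Check on R: (95 − 172)/(30 − 172) = 0.5423 ✓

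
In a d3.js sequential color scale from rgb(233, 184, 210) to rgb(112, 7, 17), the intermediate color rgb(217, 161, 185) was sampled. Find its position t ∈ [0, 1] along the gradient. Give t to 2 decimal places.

0.13

Invert the lerp on the B channel (largest span, 193): t = (185 − 210) / (17 − 210) = -25/-193 = 0.12953.
Check on R: (217 − 233)/(112 − 233) = 0.1322 ✓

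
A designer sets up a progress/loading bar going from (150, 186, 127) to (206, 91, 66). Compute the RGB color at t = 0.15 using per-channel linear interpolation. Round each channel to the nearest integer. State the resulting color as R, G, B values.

(158, 172, 118)

R = 150 + 0.15 × (206 − 150) = 150 + 0.15 × 56 = 158.4 → 158
G = 186 + 0.15 × (91 − 186) = 186 + 0.15 × -95 = 171.75 → 172
B = 127 + 0.15 × (66 − 127) = 127 + 0.15 × -61 = 117.85 → 118
So the blended color is (158, 172, 118), about #9eac76.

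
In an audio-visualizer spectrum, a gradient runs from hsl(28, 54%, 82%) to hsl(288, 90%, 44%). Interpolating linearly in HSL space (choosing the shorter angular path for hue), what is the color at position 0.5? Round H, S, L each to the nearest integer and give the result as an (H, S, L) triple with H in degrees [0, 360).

Hue: 288 − 28 = 260°, but |260| > 180 so the shorter arc goes the other way: Δh = 260 − 360 = -100°.
H = 28 + 0.5 × (-100) = -22 → -22 → -22 mod 360 = 338°
S = 54 + 0.5 × (90 − 54) = 72 → 72%
L = 82 + 0.5 × (44 − 82) = 63 → 63%

(338, 72, 63)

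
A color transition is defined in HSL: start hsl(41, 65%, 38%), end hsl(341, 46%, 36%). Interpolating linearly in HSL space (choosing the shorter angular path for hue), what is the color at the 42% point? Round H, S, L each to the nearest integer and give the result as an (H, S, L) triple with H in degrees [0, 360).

Hue: 341 − 41 = 300°, but |300| > 180 so the shorter arc goes the other way: Δh = 300 − 360 = -60°.
H = 41 + 0.42 × (-60) = 15.8 → 16°
S = 65 + 0.42 × (46 − 65) = 57.02 → 57%
L = 38 + 0.42 × (36 − 38) = 37.16 → 37%

(16, 57, 37)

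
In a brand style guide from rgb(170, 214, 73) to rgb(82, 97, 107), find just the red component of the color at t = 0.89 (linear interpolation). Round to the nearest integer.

R = 170 + 0.89 × (82 − 170) = 91.68 → 92

92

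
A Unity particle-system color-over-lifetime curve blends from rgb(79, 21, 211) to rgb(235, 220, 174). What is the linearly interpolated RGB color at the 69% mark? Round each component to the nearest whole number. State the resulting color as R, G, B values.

69% corresponds to t = 0.69.
R = 79 + 0.69 × (235 − 79) = 79 + 0.69 × 156 = 186.64 → 187
G = 21 + 0.69 × (220 − 21) = 21 + 0.69 × 199 = 158.31 → 158
B = 211 + 0.69 × (174 − 211) = 211 + 0.69 × -37 = 185.47 → 185
So the blended color is (187, 158, 185), about #bb9eb9.

(187, 158, 185)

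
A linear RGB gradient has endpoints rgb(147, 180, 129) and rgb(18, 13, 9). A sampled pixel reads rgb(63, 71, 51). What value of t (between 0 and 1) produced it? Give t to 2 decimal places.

0.65

Invert the lerp on the G channel (largest span, 167): t = (71 − 180) / (13 − 180) = -109/-167 = 0.65269.
Check on R: (63 − 147)/(18 − 147) = 0.6512 ✓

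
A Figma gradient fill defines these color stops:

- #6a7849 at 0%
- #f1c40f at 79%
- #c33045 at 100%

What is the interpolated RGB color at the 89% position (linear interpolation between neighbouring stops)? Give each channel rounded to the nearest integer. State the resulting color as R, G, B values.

89% lies between the 79% and 100% stops, so the local fraction is t = (89 − 79)/(100 − 79) = 10/21 ≈ 0.4762.
#f1c40f → (241, 196, 15); #c33045 → (195, 48, 69).
R = 241 + 0.4762 × (195 − 241) = 219.095 → 219
G = 196 + 0.4762 × (48 − 196) = 125.522 → 126
B = 15 + 0.4762 × (69 − 15) = 40.715 → 41

(219, 126, 41)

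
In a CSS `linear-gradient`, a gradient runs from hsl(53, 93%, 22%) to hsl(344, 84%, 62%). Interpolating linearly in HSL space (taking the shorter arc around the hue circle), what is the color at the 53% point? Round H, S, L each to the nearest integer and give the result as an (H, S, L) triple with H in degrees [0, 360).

Hue: 344 − 53 = 291°, but |291| > 180 so the shorter arc goes the other way: Δh = 291 − 360 = -69°.
H = 53 + 0.53 × (-69) = 16.43 → 16°
S = 93 + 0.53 × (84 − 93) = 88.23 → 88%
L = 22 + 0.53 × (62 − 22) = 43.2 → 43%

(16, 88, 43)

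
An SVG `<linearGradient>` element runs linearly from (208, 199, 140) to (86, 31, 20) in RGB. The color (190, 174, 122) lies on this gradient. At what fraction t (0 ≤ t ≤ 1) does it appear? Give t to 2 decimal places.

0.15

Invert the lerp on the G channel (largest span, 168): t = (174 − 199) / (31 − 199) = -25/-168 = 0.14881.
Check on R: (190 − 208)/(86 − 208) = 0.1475 ✓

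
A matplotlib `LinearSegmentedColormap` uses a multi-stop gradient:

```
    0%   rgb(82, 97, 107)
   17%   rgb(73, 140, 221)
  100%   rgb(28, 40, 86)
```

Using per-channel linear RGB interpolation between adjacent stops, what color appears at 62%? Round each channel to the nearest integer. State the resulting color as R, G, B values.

62% lies between the 17% and 100% stops, so the local fraction is t = (62 − 17)/(100 − 17) = 45/83 ≈ 0.5422.
R = 73 + 0.5422 × (28 − 73) = 48.601 → 49
G = 140 + 0.5422 × (40 − 140) = 85.78 → 86
B = 221 + 0.5422 × (86 − 221) = 147.803 → 148

(49, 86, 148)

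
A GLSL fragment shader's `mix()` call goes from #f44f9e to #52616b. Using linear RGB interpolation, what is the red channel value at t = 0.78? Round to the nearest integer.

118

R₁ = 244 (from #f44f9e), R₂ = 82 (from #52616b).
R = 244 + 0.78 × (82 − 244) = 117.64 → 118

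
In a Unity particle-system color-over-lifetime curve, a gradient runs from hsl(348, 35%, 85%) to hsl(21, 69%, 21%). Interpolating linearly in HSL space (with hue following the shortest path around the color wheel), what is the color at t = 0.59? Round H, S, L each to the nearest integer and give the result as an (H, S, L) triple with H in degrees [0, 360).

Hue: 21 − 348 = -327°, but |-327| > 180 so the shorter arc goes the other way: Δh = -327 + 360 = 33°.
H = 348 + 0.59 × (33) = 367.47 → 367 → 367 mod 360 = 7°
S = 35 + 0.59 × (69 − 35) = 55.06 → 55%
L = 85 + 0.59 × (21 − 85) = 47.24 → 47%

(7, 55, 47)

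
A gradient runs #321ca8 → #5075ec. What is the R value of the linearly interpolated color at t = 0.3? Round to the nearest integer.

R₁ = 50 (from #321ca8), R₂ = 80 (from #5075ec).
R = 50 + 0.3 × (80 − 50) = 59 → 59

59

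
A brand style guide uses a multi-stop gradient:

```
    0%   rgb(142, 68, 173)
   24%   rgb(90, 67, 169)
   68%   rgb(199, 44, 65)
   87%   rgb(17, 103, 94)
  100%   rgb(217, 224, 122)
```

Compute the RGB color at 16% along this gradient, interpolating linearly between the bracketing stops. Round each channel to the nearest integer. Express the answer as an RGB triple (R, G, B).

16% lies between the 0% and 24% stops, so the local fraction is t = (16 − 0)/(24 − 0) = 16/24 ≈ 0.6667.
R = 142 + 0.6667 × (90 − 142) = 107.332 → 107
G = 68 + 0.6667 × (67 − 68) = 67.333 → 67
B = 173 + 0.6667 × (169 − 173) = 170.333 → 170

(107, 67, 170)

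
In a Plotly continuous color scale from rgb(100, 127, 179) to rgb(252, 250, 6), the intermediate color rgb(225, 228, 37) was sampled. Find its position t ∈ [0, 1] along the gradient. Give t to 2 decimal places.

0.82

Invert the lerp on the B channel (largest span, 173): t = (37 − 179) / (6 − 179) = -142/-173 = 0.82081.
Check on R: (225 − 100)/(252 − 100) = 0.8224 ✓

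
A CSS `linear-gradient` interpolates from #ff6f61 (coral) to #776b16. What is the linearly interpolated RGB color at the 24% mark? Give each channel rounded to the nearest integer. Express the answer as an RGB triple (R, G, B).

(222, 110, 79)

#ff6f61 → (255, 111, 97); #776b16 → (119, 107, 22).
24% corresponds to t = 0.24.
R = 255 + 0.24 × (119 − 255) = 255 + 0.24 × -136 = 222.36 → 222
G = 111 + 0.24 × (107 − 111) = 111 + 0.24 × -4 = 110.04 → 110
B = 97 + 0.24 × (22 − 97) = 97 + 0.24 × -75 = 79 → 79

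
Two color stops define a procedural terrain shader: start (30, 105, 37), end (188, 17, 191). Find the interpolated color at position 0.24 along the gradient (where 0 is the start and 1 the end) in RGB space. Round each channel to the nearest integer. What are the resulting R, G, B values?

R = 30 + 0.24 × (188 − 30) = 30 + 0.24 × 158 = 67.92 → 68
G = 105 + 0.24 × (17 − 105) = 105 + 0.24 × -88 = 83.88 → 84
B = 37 + 0.24 × (191 − 37) = 37 + 0.24 × 154 = 73.96 → 74
So the blended color is (68, 84, 74), about #44544a.

(68, 84, 74)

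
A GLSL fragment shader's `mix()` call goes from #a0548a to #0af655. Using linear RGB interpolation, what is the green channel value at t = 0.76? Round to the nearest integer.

G₁ = 84 (from #a0548a), G₂ = 246 (from #0af655).
G = 84 + 0.76 × (246 − 84) = 207.12 → 207

207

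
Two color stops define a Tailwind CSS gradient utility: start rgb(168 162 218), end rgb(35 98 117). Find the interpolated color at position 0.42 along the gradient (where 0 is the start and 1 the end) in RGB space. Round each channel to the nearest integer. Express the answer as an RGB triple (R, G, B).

(112, 135, 176)

R = 168 + 0.42 × (35 − 168) = 168 + 0.42 × -133 = 112.14 → 112
G = 162 + 0.42 × (98 − 162) = 162 + 0.42 × -64 = 135.12 → 135
B = 218 + 0.42 × (117 − 218) = 218 + 0.42 × -101 = 175.58 → 176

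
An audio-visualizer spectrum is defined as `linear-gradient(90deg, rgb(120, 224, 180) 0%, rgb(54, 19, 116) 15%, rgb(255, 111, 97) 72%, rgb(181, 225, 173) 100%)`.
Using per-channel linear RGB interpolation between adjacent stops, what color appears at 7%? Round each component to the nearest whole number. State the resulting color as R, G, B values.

7% lies between the 0% and 15% stops, so the local fraction is t = (7 − 0)/(15 − 0) = 7/15 ≈ 0.4667.
R = 120 + 0.4667 × (54 − 120) = 89.198 → 89
G = 224 + 0.4667 × (19 − 224) = 128.327 → 128
B = 180 + 0.4667 × (116 − 180) = 150.131 → 150

(89, 128, 150)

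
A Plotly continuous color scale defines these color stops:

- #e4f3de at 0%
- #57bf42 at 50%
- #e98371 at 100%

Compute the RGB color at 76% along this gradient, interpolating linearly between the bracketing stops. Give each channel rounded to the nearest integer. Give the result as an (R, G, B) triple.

(163, 160, 90)

76% lies between the 50% and 100% stops, so the local fraction is t = (76 − 50)/(100 − 50) = 26/50 ≈ 0.52.
#57bf42 → (87, 191, 66); #e98371 → (233, 131, 113).
R = 87 + 0.52 × (233 − 87) = 162.92 → 163
G = 191 + 0.52 × (131 − 191) = 159.8 → 160
B = 66 + 0.52 × (113 − 66) = 90.44 → 90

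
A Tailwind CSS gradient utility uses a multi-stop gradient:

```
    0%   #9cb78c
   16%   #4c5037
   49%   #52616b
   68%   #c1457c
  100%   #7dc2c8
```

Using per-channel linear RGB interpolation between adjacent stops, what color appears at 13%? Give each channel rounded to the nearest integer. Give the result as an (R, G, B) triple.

(91, 99, 71)

13% lies between the 0% and 16% stops, so the local fraction is t = (13 − 0)/(16 − 0) = 13/16 ≈ 0.8125.
#9cb78c → (156, 183, 140); #4c5037 → (76, 80, 55).
R = 156 + 0.8125 × (76 − 156) = 91 → 91
G = 183 + 0.8125 × (80 − 183) = 99.312 → 99
B = 140 + 0.8125 × (55 − 140) = 70.938 → 71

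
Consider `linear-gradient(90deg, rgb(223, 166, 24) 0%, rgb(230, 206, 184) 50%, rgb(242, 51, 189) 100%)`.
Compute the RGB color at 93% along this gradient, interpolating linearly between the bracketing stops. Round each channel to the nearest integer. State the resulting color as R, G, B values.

93% lies between the 50% and 100% stops, so the local fraction is t = (93 − 50)/(100 − 50) = 43/50 ≈ 0.86.
R = 230 + 0.86 × (242 − 230) = 240.32 → 240
G = 206 + 0.86 × (51 − 206) = 72.7 → 73
B = 184 + 0.86 × (189 − 184) = 188.3 → 188

(240, 73, 188)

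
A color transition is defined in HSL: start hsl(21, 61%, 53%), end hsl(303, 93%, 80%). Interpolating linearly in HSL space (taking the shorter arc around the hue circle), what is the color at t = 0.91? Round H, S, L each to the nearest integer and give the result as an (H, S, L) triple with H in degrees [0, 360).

(310, 90, 78)

Hue: 303 − 21 = 282°, but |282| > 180 so the shorter arc goes the other way: Δh = 282 − 360 = -78°.
H = 21 + 0.91 × (-78) = -49.98 → -50 → -50 mod 360 = 310°
S = 61 + 0.91 × (93 − 61) = 90.12 → 90%
L = 53 + 0.91 × (80 − 53) = 77.57 → 78%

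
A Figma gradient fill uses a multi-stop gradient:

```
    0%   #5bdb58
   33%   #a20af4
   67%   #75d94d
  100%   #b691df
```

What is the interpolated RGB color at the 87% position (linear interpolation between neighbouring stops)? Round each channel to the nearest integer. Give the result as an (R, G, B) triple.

(156, 173, 165)

87% lies between the 67% and 100% stops, so the local fraction is t = (87 − 67)/(100 − 67) = 20/33 ≈ 0.6061.
#75d94d → (117, 217, 77); #b691df → (182, 145, 223).
R = 117 + 0.6061 × (182 − 117) = 156.397 → 156
G = 217 + 0.6061 × (145 − 217) = 173.361 → 173
B = 77 + 0.6061 × (223 − 77) = 165.491 → 165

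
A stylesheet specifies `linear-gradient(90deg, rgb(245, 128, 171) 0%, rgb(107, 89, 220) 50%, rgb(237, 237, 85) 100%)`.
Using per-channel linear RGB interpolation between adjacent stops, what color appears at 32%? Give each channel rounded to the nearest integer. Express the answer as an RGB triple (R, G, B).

(157, 103, 202)

32% lies between the 0% and 50% stops, so the local fraction is t = (32 − 0)/(50 − 0) = 32/50 ≈ 0.64.
R = 245 + 0.64 × (107 − 245) = 156.68 → 157
G = 128 + 0.64 × (89 − 128) = 103.04 → 103
B = 171 + 0.64 × (220 − 171) = 202.36 → 202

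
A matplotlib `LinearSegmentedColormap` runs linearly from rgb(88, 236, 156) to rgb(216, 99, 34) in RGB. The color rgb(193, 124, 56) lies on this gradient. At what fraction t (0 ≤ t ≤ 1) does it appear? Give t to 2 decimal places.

0.82

Invert the lerp on the G channel (largest span, 137): t = (124 − 236) / (99 − 236) = -112/-137 = 0.81752.
Check on R: (193 − 88)/(216 − 88) = 0.8203 ✓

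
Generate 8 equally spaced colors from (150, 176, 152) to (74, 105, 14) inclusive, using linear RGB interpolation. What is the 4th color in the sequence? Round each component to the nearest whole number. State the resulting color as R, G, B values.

(117, 146, 93)

With 8 swatches and endpoints inclusive, swatch 4 sits at t = (4 − 1)/(8 − 1) = 3/7 ≈ 0.4286.
R = 150 + 0.4286 × (74 − 150) = 117.426 → 117
G = 176 + 0.4286 × (105 − 176) = 145.569 → 146
B = 152 + 0.4286 × (14 − 152) = 92.853 → 93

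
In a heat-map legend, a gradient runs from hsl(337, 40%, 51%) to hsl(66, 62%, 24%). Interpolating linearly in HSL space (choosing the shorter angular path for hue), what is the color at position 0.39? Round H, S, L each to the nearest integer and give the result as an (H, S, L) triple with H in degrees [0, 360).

(12, 49, 40)

Hue: 66 − 337 = -271°, but |-271| > 180 so the shorter arc goes the other way: Δh = -271 + 360 = 89°.
H = 337 + 0.39 × (89) = 371.71 → 372 → 372 mod 360 = 12°
S = 40 + 0.39 × (62 − 40) = 48.58 → 49%
L = 51 + 0.39 × (24 − 51) = 40.47 → 40%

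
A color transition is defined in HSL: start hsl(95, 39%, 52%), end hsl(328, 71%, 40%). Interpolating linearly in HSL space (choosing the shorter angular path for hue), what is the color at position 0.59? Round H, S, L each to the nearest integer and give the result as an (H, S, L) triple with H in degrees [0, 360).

Hue: 328 − 95 = 233°, but |233| > 180 so the shorter arc goes the other way: Δh = 233 − 360 = -127°.
H = 95 + 0.59 × (-127) = 20.07 → 20°
S = 39 + 0.59 × (71 − 39) = 57.88 → 58%
L = 52 + 0.59 × (40 − 52) = 44.92 → 45%

(20, 58, 45)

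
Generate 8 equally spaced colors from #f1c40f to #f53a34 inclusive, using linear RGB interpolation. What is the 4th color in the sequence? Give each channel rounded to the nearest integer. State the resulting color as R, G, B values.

With 8 swatches and endpoints inclusive, swatch 4 sits at t = (4 − 1)/(8 − 1) = 3/7 ≈ 0.4286.
#f1c40f → (241, 196, 15); #f53a34 → (245, 58, 52).
R = 241 + 0.4286 × (245 − 241) = 242.714 → 243
G = 196 + 0.4286 × (58 − 196) = 136.853 → 137
B = 15 + 0.4286 × (52 − 15) = 30.858 → 31

(243, 137, 31)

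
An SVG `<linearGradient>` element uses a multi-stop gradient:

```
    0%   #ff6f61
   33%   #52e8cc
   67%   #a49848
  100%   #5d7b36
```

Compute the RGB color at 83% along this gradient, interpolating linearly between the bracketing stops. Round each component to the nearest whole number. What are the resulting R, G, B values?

(130, 138, 63)

83% lies between the 67% and 100% stops, so the local fraction is t = (83 − 67)/(100 − 67) = 16/33 ≈ 0.4848.
#a49848 → (164, 152, 72); #5d7b36 → (93, 123, 54).
R = 164 + 0.4848 × (93 − 164) = 129.579 → 130
G = 152 + 0.4848 × (123 − 152) = 137.941 → 138
B = 72 + 0.4848 × (54 − 72) = 63.274 → 63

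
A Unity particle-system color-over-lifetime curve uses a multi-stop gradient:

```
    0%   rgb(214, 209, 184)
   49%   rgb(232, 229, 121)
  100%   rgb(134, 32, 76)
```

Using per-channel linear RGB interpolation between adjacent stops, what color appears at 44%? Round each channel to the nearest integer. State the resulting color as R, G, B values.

44% lies between the 0% and 49% stops, so the local fraction is t = (44 − 0)/(49 − 0) = 44/49 ≈ 0.898.
R = 214 + 0.898 × (232 − 214) = 230.164 → 230
G = 209 + 0.898 × (229 − 209) = 226.96 → 227
B = 184 + 0.898 × (121 − 184) = 127.426 → 127

(230, 227, 127)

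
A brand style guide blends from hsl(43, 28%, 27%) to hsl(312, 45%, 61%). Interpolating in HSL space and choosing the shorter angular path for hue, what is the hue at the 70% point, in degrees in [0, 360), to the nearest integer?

339

Hue: 312 − 43 = 269°, but |269| > 180 so the shorter arc goes the other way: Δh = 269 − 360 = -91°.
H = 43 + 0.7 × (-91) = -20.7 → -21 → -21 mod 360 = 339°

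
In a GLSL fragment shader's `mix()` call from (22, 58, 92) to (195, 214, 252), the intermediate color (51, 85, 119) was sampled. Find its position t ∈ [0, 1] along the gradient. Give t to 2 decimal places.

0.17

Invert the lerp on the R channel (largest span, 173): t = (51 − 22) / (195 − 22) = 29/173 = 0.16763.
Check on G: (85 − 58)/(214 − 58) = 0.1731 ✓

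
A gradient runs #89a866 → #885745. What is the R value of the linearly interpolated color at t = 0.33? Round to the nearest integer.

137

R₁ = 137 (from #89a866), R₂ = 136 (from #885745).
R = 137 + 0.33 × (136 − 137) = 136.67 → 137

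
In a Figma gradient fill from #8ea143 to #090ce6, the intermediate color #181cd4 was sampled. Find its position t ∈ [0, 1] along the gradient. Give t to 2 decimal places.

0.89

Invert the lerp on the B channel (largest span, 163): t = (212 − 67) / (230 − 67) = 145/163 = 0.88957.
Check on R: (24 − 142)/(9 − 142) = 0.8872 ✓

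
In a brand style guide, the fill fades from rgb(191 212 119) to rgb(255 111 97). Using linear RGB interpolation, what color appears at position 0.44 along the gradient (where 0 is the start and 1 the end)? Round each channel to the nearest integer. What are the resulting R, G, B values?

R = 191 + 0.44 × (255 − 191) = 191 + 0.44 × 64 = 219.16 → 219
G = 212 + 0.44 × (111 − 212) = 212 + 0.44 × -101 = 167.56 → 168
B = 119 + 0.44 × (97 − 119) = 119 + 0.44 × -22 = 109.32 → 109

(219, 168, 109)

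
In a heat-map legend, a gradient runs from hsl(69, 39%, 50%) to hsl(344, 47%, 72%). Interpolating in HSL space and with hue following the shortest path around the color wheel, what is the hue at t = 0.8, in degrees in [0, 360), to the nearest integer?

1

Hue: 344 − 69 = 275°, but |275| > 180 so the shorter arc goes the other way: Δh = 275 − 360 = -85°.
H = 69 + 0.8 × (-85) = 1 → 1°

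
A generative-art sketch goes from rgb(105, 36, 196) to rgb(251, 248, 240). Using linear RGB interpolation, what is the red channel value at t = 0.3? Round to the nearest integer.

149

R = 105 + 0.3 × (251 − 105) = 148.8 → 149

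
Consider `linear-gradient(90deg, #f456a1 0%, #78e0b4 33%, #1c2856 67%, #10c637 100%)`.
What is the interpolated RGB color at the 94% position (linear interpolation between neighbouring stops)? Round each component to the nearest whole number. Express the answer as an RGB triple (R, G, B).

(18, 169, 61)

94% lies between the 67% and 100% stops, so the local fraction is t = (94 − 67)/(100 − 67) = 27/33 ≈ 0.8182.
#1c2856 → (28, 40, 86); #10c637 → (16, 198, 55).
R = 28 + 0.8182 × (16 − 28) = 18.182 → 18
G = 40 + 0.8182 × (198 − 40) = 169.276 → 169
B = 86 + 0.8182 × (55 − 86) = 60.636 → 61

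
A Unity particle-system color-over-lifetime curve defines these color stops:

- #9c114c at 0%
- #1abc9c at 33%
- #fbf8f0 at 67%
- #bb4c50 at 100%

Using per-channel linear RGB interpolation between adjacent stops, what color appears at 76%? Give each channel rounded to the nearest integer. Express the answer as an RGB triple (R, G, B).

76% lies between the 67% and 100% stops, so the local fraction is t = (76 − 67)/(100 − 67) = 9/33 ≈ 0.2727.
#fbf8f0 → (251, 248, 240); #bb4c50 → (187, 76, 80).
R = 251 + 0.2727 × (187 − 251) = 233.547 → 234
G = 248 + 0.2727 × (76 − 248) = 201.096 → 201
B = 240 + 0.2727 × (80 − 240) = 196.368 → 196

(234, 201, 196)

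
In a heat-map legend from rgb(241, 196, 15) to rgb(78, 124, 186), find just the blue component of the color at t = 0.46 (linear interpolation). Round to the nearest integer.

94

B = 15 + 0.46 × (186 − 15) = 93.66 → 94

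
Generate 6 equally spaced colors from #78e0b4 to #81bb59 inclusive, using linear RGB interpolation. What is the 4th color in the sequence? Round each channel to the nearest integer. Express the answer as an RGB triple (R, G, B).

With 6 swatches and endpoints inclusive, swatch 4 sits at t = (4 − 1)/(6 − 1) = 3/5 ≈ 0.6.
#78e0b4 → (120, 224, 180); #81bb59 → (129, 187, 89).
R = 120 + 0.6 × (129 − 120) = 125.4 → 125
G = 224 + 0.6 × (187 − 224) = 201.8 → 202
B = 180 + 0.6 × (89 − 180) = 125.4 → 125

(125, 202, 125)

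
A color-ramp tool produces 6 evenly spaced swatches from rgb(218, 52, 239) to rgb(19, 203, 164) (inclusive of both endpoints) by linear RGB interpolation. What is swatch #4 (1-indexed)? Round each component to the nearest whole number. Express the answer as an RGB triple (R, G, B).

(99, 143, 194)

With 6 swatches and endpoints inclusive, swatch 4 sits at t = (4 − 1)/(6 − 1) = 3/5 ≈ 0.6.
R = 218 + 0.6 × (19 − 218) = 98.6 → 99
G = 52 + 0.6 × (203 − 52) = 142.6 → 143
B = 239 + 0.6 × (164 − 239) = 194 → 194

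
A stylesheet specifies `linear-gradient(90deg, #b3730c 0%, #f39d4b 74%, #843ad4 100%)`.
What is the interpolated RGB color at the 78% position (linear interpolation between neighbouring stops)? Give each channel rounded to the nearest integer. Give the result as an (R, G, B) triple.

78% lies between the 74% and 100% stops, so the local fraction is t = (78 − 74)/(100 − 74) = 4/26 ≈ 0.1538.
#f39d4b → (243, 157, 75); #843ad4 → (132, 58, 212).
R = 243 + 0.1538 × (132 − 243) = 225.928 → 226
G = 157 + 0.1538 × (58 − 157) = 141.774 → 142
B = 75 + 0.1538 × (212 − 75) = 96.071 → 96

(226, 142, 96)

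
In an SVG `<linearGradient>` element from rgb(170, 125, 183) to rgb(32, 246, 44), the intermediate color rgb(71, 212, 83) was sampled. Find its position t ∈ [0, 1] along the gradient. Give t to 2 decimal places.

0.72

Invert the lerp on the B channel (largest span, 139): t = (83 − 183) / (44 − 183) = -100/-139 = 0.71942.
Check on R: (71 − 170)/(32 − 170) = 0.7174 ✓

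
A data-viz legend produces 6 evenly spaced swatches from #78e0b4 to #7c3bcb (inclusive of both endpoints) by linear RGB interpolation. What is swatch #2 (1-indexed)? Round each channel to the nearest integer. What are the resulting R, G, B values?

With 6 swatches and endpoints inclusive, swatch 2 sits at t = (2 − 1)/(6 − 1) = 1/5 ≈ 0.2.
#78e0b4 → (120, 224, 180); #7c3bcb → (124, 59, 203).
R = 120 + 0.2 × (124 − 120) = 120.8 → 121
G = 224 + 0.2 × (59 − 224) = 191 → 191
B = 180 + 0.2 × (203 − 180) = 184.6 → 185

(121, 191, 185)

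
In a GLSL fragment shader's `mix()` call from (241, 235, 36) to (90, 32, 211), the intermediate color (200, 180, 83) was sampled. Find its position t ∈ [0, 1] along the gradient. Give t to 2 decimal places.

Invert the lerp on the G channel (largest span, 203): t = (180 − 235) / (32 − 235) = -55/-203 = 0.27094.
Check on R: (200 − 241)/(90 − 241) = 0.2715 ✓

0.27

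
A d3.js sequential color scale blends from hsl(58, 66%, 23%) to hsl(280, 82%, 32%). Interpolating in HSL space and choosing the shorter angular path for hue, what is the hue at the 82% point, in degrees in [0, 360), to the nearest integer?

305

Hue: 280 − 58 = 222°, but |222| > 180 so the shorter arc goes the other way: Δh = 222 − 360 = -138°.
H = 58 + 0.82 × (-138) = -55.16 → -55 → -55 mod 360 = 305°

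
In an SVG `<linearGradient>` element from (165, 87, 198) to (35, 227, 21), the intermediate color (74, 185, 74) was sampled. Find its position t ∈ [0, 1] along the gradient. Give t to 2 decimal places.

0.70

Invert the lerp on the B channel (largest span, 177): t = (74 − 198) / (21 − 198) = -124/-177 = 0.70056.
Check on R: (74 − 165)/(35 − 165) = 0.7 ✓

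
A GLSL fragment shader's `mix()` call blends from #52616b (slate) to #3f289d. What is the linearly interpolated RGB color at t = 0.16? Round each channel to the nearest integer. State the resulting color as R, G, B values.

#52616b → (82, 97, 107); #3f289d → (63, 40, 157).
R = 82 + 0.16 × (63 − 82) = 82 + 0.16 × -19 = 78.96 → 79
G = 97 + 0.16 × (40 − 97) = 97 + 0.16 × -57 = 87.88 → 88
B = 107 + 0.16 × (157 − 107) = 107 + 0.16 × 50 = 115 → 115
So the blended color is (79, 88, 115), about #4f5873.

(79, 88, 115)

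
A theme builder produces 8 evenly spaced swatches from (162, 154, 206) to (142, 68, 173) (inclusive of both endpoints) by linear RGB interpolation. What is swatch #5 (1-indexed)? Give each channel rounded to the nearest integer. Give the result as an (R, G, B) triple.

(151, 105, 187)

With 8 swatches and endpoints inclusive, swatch 5 sits at t = (5 − 1)/(8 − 1) = 4/7 ≈ 0.5714.
R = 162 + 0.5714 × (142 − 162) = 150.572 → 151
G = 154 + 0.5714 × (68 − 154) = 104.86 → 105
B = 206 + 0.5714 × (173 − 206) = 187.144 → 187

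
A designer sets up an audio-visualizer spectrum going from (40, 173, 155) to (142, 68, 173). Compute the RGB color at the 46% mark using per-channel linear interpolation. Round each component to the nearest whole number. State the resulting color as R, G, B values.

(87, 125, 163)

46% corresponds to t = 0.46.
R = 40 + 0.46 × (142 − 40) = 40 + 0.46 × 102 = 86.92 → 87
G = 173 + 0.46 × (68 − 173) = 173 + 0.46 × -105 = 124.7 → 125
B = 155 + 0.46 × (173 − 155) = 155 + 0.46 × 18 = 163.28 → 163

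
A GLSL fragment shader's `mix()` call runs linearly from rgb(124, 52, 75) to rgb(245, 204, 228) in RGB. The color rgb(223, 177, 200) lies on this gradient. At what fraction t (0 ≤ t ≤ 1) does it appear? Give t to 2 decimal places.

Invert the lerp on the B channel (largest span, 153): t = (200 − 75) / (228 − 75) = 125/153 = 0.81699.
Check on R: (223 − 124)/(245 − 124) = 0.8182 ✓

0.82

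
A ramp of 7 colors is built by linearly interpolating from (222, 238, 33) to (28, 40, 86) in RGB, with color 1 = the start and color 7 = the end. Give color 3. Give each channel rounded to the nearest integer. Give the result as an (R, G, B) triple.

(157, 172, 51)

With 7 swatches and endpoints inclusive, swatch 3 sits at t = (3 − 1)/(7 − 1) = 2/6 ≈ 0.3333.
R = 222 + 0.3333 × (28 − 222) = 157.34 → 157
G = 238 + 0.3333 × (40 − 238) = 172.007 → 172
B = 33 + 0.3333 × (86 − 33) = 50.665 → 51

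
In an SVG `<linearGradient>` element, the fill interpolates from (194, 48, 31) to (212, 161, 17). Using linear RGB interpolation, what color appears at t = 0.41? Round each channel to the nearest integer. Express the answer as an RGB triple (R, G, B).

R = 194 + 0.41 × (212 − 194) = 194 + 0.41 × 18 = 201.38 → 201
G = 48 + 0.41 × (161 − 48) = 48 + 0.41 × 113 = 94.33 → 94
B = 31 + 0.41 × (17 − 31) = 31 + 0.41 × -14 = 25.26 → 25

(201, 94, 25)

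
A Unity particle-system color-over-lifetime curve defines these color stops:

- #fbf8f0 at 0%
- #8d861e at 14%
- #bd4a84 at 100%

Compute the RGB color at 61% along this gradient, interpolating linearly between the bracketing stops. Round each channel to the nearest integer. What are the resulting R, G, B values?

61% lies between the 14% and 100% stops, so the local fraction is t = (61 − 14)/(100 − 14) = 47/86 ≈ 0.5465.
#8d861e → (141, 134, 30); #bd4a84 → (189, 74, 132).
R = 141 + 0.5465 × (189 − 141) = 167.232 → 167
G = 134 + 0.5465 × (74 − 134) = 101.21 → 101
B = 30 + 0.5465 × (132 − 30) = 85.743 → 86

(167, 101, 86)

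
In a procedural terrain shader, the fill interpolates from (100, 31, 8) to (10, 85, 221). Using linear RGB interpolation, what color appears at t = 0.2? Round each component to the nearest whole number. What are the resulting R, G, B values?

R = 100 + 0.2 × (10 − 100) = 100 + 0.2 × -90 = 82 → 82
G = 31 + 0.2 × (85 − 31) = 31 + 0.2 × 54 = 41.8 → 42
B = 8 + 0.2 × (221 − 8) = 8 + 0.2 × 213 = 50.6 → 51

(82, 42, 51)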